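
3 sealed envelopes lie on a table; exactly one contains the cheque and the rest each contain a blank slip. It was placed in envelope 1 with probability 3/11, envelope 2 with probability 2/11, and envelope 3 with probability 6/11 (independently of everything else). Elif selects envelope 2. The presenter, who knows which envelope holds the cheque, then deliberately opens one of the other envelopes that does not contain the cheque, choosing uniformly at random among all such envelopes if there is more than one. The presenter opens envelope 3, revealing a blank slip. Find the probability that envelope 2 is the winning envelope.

1/4

Condition on the true location of the cheque.
If it is in envelope 1 (prior 3/11): the presenter has no choice, probability 1; weight (3/11)·1 = 3/11.
If it is in envelope 2 (prior 2/11): the presenter has 2 equally likely choices, so probability 1/2; weight (2/11)·(1/2) = 1/11.
If it is in envelope 3 (prior 6/11): the presenter opened envelope 3, so this case is ruled out; weight (6/11)·0 = 0.
The weights sum to 4/11.
So P(the cheque in envelope 2 | the presenter opened envelope 3) = (1/11) / (4/11) = 1/4.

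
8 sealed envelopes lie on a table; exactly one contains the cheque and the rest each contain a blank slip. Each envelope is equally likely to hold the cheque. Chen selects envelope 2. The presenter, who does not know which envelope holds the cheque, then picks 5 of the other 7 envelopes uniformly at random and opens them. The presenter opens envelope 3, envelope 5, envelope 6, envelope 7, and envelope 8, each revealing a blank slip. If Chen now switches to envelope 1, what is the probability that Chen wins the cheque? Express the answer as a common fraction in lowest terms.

1/3

Because the presenter chose which envelopes to open without knowing where the cheque is, the choice is independent of the prize location. Learning that none of the 5 opened envelopes holds the cheque simply rules out those 5 locations and leaves the remaining 3 envelopes still equally likely by symmetry.
So P(the cheque in envelope 1) = 1/3.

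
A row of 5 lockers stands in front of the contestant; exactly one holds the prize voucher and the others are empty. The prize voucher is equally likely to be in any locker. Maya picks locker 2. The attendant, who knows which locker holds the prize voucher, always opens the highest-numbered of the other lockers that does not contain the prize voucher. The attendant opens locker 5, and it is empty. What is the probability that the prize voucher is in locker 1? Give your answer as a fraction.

1/4

Consider each possible location of the prize voucher in turn.
If it is in any of lockers 1, 2, 3, and 4 (prior 1/5 each): locker 5 is the highest-numbered option available, probability 1; weight (1/5)·1 = 1/5 each.
If it is in locker 5 (prior 1/5): the attendant opened locker 5, so this case is ruled out; weight (1/5)·0 = 0.
The weights sum to 4/5.
So P(the prize voucher in locker 1 | the attendant opened locker 5) = (1/5) / (4/5) = 1/4.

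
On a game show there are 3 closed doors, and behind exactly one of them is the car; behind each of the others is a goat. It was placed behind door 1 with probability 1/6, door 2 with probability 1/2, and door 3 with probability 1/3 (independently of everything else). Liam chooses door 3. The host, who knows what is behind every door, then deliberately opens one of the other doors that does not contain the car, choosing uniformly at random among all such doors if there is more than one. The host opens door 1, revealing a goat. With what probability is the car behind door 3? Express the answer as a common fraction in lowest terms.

Condition on the true location of the car.
If it is behind door 1 (prior 1/6): the host opened door 1, so this case is ruled out; weight (1/6)·0 = 0.
If it is behind door 2 (prior 1/2): the host has no choice, probability 1; weight (1/2)·1 = 1/2.
If it is behind door 3 (prior 1/3): the host has 2 equally likely choices, so probability 1/2; weight (1/3)·(1/2) = 1/6.
The weights sum to 2/3.
So P(the car behind door 3 | the host opened door 1) = (1/6) / (2/3) = 1/4.

1/4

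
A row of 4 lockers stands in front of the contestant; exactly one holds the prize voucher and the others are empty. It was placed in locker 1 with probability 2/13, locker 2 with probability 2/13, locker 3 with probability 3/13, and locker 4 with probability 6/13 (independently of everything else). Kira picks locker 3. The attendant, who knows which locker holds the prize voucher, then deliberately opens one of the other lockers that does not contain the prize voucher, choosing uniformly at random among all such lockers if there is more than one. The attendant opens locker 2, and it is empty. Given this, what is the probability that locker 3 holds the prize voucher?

Apply Bayes' rule, conditioning on where the prize voucher actually is.
If it is in locker 1 (prior 2/13): the attendant has 2 equally likely choices, so probability 1/2; weight (2/13)·(1/2) = 1/13.
If it is in locker 2 (prior 2/13): the attendant opened locker 2, so this case is ruled out; weight (2/13)·0 = 0.
If it is in locker 3 (prior 3/13): the attendant has 3 equally likely choices, so probability 1/3; weight (3/13)·(1/3) = 1/13.
If it is in locker 4 (prior 6/13): the attendant has 2 equally likely choices, so probability 1/2; weight (6/13)·(1/2) = 3/13.
The weights sum to 5/13.
So P(the prize voucher in locker 3 | the attendant opened locker 2) = (1/13) / (5/13) = 1/5.

1/5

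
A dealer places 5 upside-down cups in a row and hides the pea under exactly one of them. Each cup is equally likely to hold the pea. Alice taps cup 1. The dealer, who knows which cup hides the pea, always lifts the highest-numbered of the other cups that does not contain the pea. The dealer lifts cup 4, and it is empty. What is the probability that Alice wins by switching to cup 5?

Consider each possible location of the pea in turn.
If it is under any of cups 1, 2, and 3 (prior 1/5 each): the dealer would have opened cup 5 instead, probability 0; weight (1/5)·0 = 0 each.
If it is under cup 4 (prior 1/5): the dealer opened cup 4, so this case is ruled out; weight (1/5)·0 = 0.
If it is under cup 5 (prior 1/5): cup 4 is the highest-numbered option available, probability 1; weight (1/5)·1 = 1/5.
The weights sum to 1/5.
So P(the pea under cup 5 | the dealer opened cup 4) = (1/5) / (1/5) = 1.

1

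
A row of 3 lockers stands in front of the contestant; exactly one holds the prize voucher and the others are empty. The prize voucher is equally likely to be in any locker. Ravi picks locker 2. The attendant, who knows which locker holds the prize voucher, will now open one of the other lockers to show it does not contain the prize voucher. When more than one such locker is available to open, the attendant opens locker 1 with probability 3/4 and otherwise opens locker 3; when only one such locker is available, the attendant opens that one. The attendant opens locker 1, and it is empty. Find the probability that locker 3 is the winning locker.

4/7

Consider each possible location of the prize voucher in turn.
If it is in locker 1 (prior 1/3): the attendant opened locker 1, so this case is ruled out; weight (1/3)·0 = 0.
If it is in locker 2 (prior 1/3): locker 1 is available, opened with probability 3/4; weight (1/3)·(3/4) = 1/4.
If it is in locker 3 (prior 1/3): only locker 1 is available, probability 1; weight (1/3)·1 = 1/3.
The weights sum to 7/12.
So P(the prize voucher in locker 3 | the attendant opened locker 1) = (1/3) / (7/12) = 4/7.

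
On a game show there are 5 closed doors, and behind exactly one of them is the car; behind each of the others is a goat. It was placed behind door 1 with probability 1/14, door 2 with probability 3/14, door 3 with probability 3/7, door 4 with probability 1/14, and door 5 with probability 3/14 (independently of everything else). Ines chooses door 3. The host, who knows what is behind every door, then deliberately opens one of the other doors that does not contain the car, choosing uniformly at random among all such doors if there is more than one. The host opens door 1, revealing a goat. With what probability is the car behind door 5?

6/23

Apply Bayes' rule, conditioning on where the car actually is.
If it is behind door 1 (prior 1/14): the host opened door 1, so this case is ruled out; weight (1/14)·0 = 0.
If it is behind either of doors 2 and 5 (prior 3/14 each): the host has 3 equally likely choices, so probability 1/3; weight (3/14)·(1/3) = 1/14 each.
If it is behind door 3 (prior 3/7): the host has 4 equally likely choices, so probability 1/4; weight (3/7)·(1/4) = 3/28.
If it is behind door 4 (prior 1/14): the host has 3 equally likely choices, so probability 1/3; weight (1/14)·(1/3) = 1/42.
The weights sum to 23/84.
So P(the car behind door 5 | the host opened door 1) = (1/14) / (23/84) = 6/23.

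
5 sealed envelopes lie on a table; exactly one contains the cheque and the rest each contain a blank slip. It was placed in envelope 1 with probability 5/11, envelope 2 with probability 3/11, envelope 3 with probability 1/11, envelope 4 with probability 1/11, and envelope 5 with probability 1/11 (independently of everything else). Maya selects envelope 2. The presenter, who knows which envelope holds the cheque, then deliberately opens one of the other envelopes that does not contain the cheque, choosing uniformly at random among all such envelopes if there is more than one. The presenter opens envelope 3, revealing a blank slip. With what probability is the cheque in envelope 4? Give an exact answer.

4/37

Apply Bayes' rule, conditioning on where the cheque actually is.
If it is in envelope 1 (prior 5/11): the presenter has 3 equally likely choices, so probability 1/3; weight (5/11)·(1/3) = 5/33.
If it is in envelope 2 (prior 3/11): the presenter has 4 equally likely choices, so probability 1/4; weight (3/11)·(1/4) = 3/44.
If it is in envelope 3 (prior 1/11): the presenter opened envelope 3, so this case is ruled out; weight (1/11)·0 = 0.
If it is in either of envelopes 4 and 5 (prior 1/11 each): the presenter has 3 equally likely choices, so probability 1/3; weight (1/11)·(1/3) = 1/33 each.
The weights sum to 37/132.
So P(the cheque in envelope 4 | the presenter opened envelope 3) = (1/33) / (37/132) = 4/37.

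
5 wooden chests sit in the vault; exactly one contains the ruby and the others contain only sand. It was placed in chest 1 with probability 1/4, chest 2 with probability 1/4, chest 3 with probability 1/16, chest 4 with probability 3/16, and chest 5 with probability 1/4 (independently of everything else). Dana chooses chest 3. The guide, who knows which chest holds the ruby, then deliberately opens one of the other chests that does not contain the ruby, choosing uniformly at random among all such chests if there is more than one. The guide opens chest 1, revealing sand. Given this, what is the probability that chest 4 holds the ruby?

Consider each possible location of the ruby in turn.
If it is in chest 1 (prior 1/4): the guide opened chest 1, so this case is ruled out; weight (1/4)·0 = 0.
If it is in either of chests 2 and 5 (prior 1/4 each): the guide has 3 equally likely choices, so probability 1/3; weight (1/4)·(1/3) = 1/12 each.
If it is in chest 3 (prior 1/16): the guide has 4 equally likely choices, so probability 1/4; weight (1/16)·(1/4) = 1/64.
If it is in chest 4 (prior 3/16): the guide has 3 equally likely choices, so probability 1/3; weight (3/16)·(1/3) = 1/16.
The weights sum to 47/192.
So P(the ruby in chest 4 | the guide opened chest 1) = (1/16) / (47/192) = 12/47.

12/47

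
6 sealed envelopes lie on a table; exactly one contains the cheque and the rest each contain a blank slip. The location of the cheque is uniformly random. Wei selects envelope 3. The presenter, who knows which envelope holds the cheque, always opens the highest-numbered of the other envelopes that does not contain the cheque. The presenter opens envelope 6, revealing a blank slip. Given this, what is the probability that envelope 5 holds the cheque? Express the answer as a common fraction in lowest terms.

Apply Bayes' rule, conditioning on where the cheque actually is.
If it is in any of envelopes 1, 2, 3, 4, and 5 (prior 1/6 each): envelope 6 is the highest-numbered option available, probability 1; weight (1/6)·1 = 1/6 each.
If it is in envelope 6 (prior 1/6): the presenter opened envelope 6, so this case is ruled out; weight (1/6)·0 = 0.
The weights sum to 5/6.
So P(the cheque in envelope 5 | the presenter opened envelope 6) = (1/6) / (5/6) = 1/5.

1/5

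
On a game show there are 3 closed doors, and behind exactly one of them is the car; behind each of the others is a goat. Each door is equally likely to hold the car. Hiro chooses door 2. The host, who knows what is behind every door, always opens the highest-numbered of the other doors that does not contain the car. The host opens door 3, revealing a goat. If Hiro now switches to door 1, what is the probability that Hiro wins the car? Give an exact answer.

Consider each possible location of the car in turn.
If it is behind either of doors 1 and 2 (prior 1/3 each): door 3 is the highest-numbered option available, probability 1; weight (1/3)·1 = 1/3 each.
If it is behind door 3 (prior 1/3): the host opened door 3, so this case is ruled out; weight (1/3)·0 = 0.
The weights sum to 2/3.
So P(the car behind door 1 | the host opened door 3) = (1/3) / (2/3) = 1/2.

1/2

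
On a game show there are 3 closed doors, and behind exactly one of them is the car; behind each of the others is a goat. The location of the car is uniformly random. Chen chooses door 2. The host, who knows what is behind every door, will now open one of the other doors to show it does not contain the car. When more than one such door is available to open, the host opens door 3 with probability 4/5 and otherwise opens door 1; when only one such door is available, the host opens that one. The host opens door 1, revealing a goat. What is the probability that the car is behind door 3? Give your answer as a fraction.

Consider each possible location of the car in turn.
If it is behind door 1 (prior 1/3): the host opened door 1, so this case is ruled out; weight (1/3)·0 = 0.
If it is behind door 2 (prior 1/3): door 3 is available but not opened, probability 1/5; weight (1/3)·(1/5) = 1/15.
If it is behind door 3 (prior 1/3): only door 1 is available, probability 1; weight (1/3)·1 = 1/3.
The weights sum to 2/5.
So P(the car behind door 3 | the host opened door 1) = (1/3) / (2/5) = 5/6.

5/6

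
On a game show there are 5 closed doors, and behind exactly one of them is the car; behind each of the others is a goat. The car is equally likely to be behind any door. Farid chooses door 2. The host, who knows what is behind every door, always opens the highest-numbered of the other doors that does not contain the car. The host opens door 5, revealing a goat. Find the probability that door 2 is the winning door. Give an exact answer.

1/4

Consider each possible location of the car in turn.
If it is behind any of doors 1, 2, 3, and 4 (prior 1/5 each): door 5 is the highest-numbered option available, probability 1; weight (1/5)·1 = 1/5 each.
If it is behind door 5 (prior 1/5): the host opened door 5, so this case is ruled out; weight (1/5)·0 = 0.
The weights sum to 4/5.
So P(the car behind door 2 | the host opened door 5) = (1/5) / (4/5) = 1/4.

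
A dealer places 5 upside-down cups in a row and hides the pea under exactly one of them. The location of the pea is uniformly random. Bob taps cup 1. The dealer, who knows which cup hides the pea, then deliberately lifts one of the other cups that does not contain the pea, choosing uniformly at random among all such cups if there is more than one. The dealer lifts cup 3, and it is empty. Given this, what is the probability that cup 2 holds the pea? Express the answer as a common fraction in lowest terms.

4/15

Apply Bayes' rule, conditioning on where the pea actually is.
If it is under cup 1 (prior 1/5): the dealer has 4 equally likely choices, so probability 1/4; weight (1/5)·(1/4) = 1/20.
If it is under any of cups 2, 4, and 5 (prior 1/5 each): the dealer has 3 equally likely choices, so probability 1/3; weight (1/5)·(1/3) = 1/15 each.
If it is under cup 3 (prior 1/5): the dealer opened cup 3, so this case is ruled out; weight (1/5)·0 = 0.
The weights sum to 1/4.
So P(the pea under cup 2 | the dealer opened cup 3) = (1/15) / (1/4) = 4/15.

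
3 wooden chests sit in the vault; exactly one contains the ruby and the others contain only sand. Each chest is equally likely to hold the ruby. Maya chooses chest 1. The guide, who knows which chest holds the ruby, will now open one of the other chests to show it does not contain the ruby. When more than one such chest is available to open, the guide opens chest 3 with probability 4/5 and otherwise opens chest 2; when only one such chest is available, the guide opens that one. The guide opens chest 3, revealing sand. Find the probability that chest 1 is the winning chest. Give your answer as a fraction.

Condition on the true location of the ruby.
If it is in chest 1 (prior 1/3): chest 3 is available, opened with probability 4/5; weight (1/3)·(4/5) = 4/15.
If it is in chest 2 (prior 1/3): only chest 3 is available, probability 1; weight (1/3)·1 = 1/3.
If it is in chest 3 (prior 1/3): the guide opened chest 3, so this case is ruled out; weight (1/3)·0 = 0.
The weights sum to 3/5.
So P(the ruby in chest 1 | the guide opened chest 3) = (4/15) / (3/5) = 4/9.

4/9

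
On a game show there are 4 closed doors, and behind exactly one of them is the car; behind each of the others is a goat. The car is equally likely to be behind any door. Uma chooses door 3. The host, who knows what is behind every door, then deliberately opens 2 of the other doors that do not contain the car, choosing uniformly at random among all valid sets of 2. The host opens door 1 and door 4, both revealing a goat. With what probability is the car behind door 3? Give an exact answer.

Consider each possible location of the car in turn.
If it is behind either of doors 1 and 4 (prior 1/4 each): that door was opened and seen not to hold the prize — ruled out; weight (1/4)·0 = 0 each.
If it is behind door 2 (prior 1/4): the host has no choice, probability 1; weight (1/4)·1 = 1/4.
If it is behind door 3 (prior 1/4): the host has 3 equally likely choices, so probability 1/3; weight (1/4)·(1/3) = 1/12.
The weights sum to 1/3.
So P(the car behind door 3 | the host opened door 1 and door 4) = (1/12) / (1/3) = 1/4.

1/4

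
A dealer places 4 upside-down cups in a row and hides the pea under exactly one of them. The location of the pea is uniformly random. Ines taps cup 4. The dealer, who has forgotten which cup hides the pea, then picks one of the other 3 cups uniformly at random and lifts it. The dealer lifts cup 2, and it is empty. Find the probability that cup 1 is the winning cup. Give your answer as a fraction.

1/3

Because the dealer chose which cup to lift without knowing where the pea is, the choice is independent of the prize location. Learning that cup 2 does not hold the pea simply rules out that one location and leaves the remaining 3 cups still equally likely by symmetry.
So P(the pea under cup 1) = 1/3.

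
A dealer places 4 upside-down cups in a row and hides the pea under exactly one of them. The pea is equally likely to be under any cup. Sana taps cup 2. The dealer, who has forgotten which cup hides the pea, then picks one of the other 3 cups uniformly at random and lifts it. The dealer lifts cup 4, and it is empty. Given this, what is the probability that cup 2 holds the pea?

1/3

Because the dealer chose which cup to lift without knowing where the pea is, the choice is independent of the prize location. Learning that cup 4 does not hold the pea simply rules out that one location and leaves the remaining 3 cups still equally likely by symmetry.
So P(the pea under cup 2) = 1/3.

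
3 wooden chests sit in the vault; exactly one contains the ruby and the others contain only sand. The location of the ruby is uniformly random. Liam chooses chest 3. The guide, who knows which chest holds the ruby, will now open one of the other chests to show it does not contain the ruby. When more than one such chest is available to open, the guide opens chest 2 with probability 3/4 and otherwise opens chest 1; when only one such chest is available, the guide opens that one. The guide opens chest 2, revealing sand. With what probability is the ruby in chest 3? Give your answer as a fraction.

Apply Bayes' rule, conditioning on where the ruby actually is.
If it is in chest 1 (prior 1/3): only chest 2 is available, probability 1; weight (1/3)·1 = 1/3.
If it is in chest 2 (prior 1/3): the guide opened chest 2, so this case is ruled out; weight (1/3)·0 = 0.
If it is in chest 3 (prior 1/3): chest 2 is available, opened with probability 3/4; weight (1/3)·(3/4) = 1/4.
The weights sum to 7/12.
So P(the ruby in chest 3 | the guide opened chest 2) = (1/4) / (7/12) = 3/7.

3/7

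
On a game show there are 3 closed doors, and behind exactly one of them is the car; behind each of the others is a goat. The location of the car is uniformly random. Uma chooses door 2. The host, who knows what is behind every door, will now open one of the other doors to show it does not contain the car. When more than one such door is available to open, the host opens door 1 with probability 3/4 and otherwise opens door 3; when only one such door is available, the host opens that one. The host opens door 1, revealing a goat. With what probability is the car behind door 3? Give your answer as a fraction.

Consider each possible location of the car in turn.
If it is behind door 1 (prior 1/3): the host opened door 1, so this case is ruled out; weight (1/3)·0 = 0.
If it is behind door 2 (prior 1/3): door 1 is available, opened with probability 3/4; weight (1/3)·(3/4) = 1/4.
If it is behind door 3 (prior 1/3): only door 1 is available, probability 1; weight (1/3)·1 = 1/3.
The weights sum to 7/12.
So P(the car behind door 3 | the host opened door 1) = (1/3) / (7/12) = 4/7.

4/7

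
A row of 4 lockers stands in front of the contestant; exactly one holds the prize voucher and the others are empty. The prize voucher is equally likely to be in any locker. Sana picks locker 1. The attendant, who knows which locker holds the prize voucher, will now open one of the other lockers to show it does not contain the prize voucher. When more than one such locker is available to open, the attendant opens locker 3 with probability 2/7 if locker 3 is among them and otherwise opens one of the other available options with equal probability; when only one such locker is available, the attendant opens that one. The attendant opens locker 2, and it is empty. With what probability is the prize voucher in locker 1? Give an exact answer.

Consider each possible location of the prize voucher in turn.
If it is in locker 1 (prior 1/4): locker 3 is available but not opened; locker 2 gets probability (1 − 2/7)/2 = 5/14; weight (1/4)·(5/14) = 5/56.
If it is in locker 2 (prior 1/4): the attendant opened locker 2, so this case is ruled out; weight (1/4)·0 = 0.
If it is in locker 3 (prior 1/4): locker 3 holds the prize so is unavailable; the attendant chooses uniformly among the 2 others, probability 1/2; weight (1/4)·(1/2) = 1/8.
If it is in locker 4 (prior 1/4): locker 3 is available but not opened, probability 5/7; weight (1/4)·(5/7) = 5/28.
The weights sum to 11/28.
So P(the prize voucher in locker 1 | the attendant opened locker 2) = (5/56) / (11/28) = 5/22.

5/22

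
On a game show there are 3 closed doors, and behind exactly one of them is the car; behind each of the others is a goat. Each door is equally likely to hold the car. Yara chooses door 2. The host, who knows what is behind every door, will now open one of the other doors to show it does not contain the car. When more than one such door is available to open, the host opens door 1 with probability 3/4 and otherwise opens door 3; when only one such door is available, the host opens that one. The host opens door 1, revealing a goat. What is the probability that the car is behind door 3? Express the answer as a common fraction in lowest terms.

4/7

Apply Bayes' rule, conditioning on where the car actually is.
If it is behind door 1 (prior 1/3): the host opened door 1, so this case is ruled out; weight (1/3)·0 = 0.
If it is behind door 2 (prior 1/3): door 1 is available, opened with probability 3/4; weight (1/3)·(3/4) = 1/4.
If it is behind door 3 (prior 1/3): only door 1 is available, probability 1; weight (1/3)·1 = 1/3.
The weights sum to 7/12.
So P(the car behind door 3 | the host opened door 1) = (1/3) / (7/12) = 4/7.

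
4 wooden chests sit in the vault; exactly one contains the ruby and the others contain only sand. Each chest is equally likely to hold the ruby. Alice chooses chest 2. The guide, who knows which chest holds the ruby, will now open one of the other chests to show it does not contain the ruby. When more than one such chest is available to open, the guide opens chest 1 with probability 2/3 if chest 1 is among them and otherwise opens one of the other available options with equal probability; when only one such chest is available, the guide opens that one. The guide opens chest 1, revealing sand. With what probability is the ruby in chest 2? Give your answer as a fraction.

1/3

Consider each possible location of the ruby in turn.
If it is in chest 1 (prior 1/4): the guide opened chest 1, so this case is ruled out; weight (1/4)·0 = 0.
If it is in any of chests 2, 3, and 4 (prior 1/4 each): chest 1 is available, opened with probability 2/3; weight (1/4)·(2/3) = 1/6 each.
The weights sum to 1/2.
So P(the ruby in chest 2 | the guide opened chest 1) = (1/6) / (1/2) = 1/3.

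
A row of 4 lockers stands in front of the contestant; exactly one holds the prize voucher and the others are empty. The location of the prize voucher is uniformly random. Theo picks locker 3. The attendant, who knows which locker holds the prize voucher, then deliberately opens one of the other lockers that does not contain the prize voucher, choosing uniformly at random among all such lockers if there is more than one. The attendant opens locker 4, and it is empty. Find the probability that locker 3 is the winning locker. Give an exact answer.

Condition on the true location of the prize voucher.
If it is in either of lockers 1 and 2 (prior 1/4 each): the attendant has 2 equally likely choices, so probability 1/2; weight (1/4)·(1/2) = 1/8 each.
If it is in locker 3 (prior 1/4): the attendant has 3 equally likely choices, so probability 1/3; weight (1/4)·(1/3) = 1/12.
If it is in locker 4 (prior 1/4): the attendant opened locker 4, so this case is ruled out; weight (1/4)·0 = 0.
The weights sum to 1/3.
So P(the prize voucher in locker 3 | the attendant opened locker 4) = (1/12) / (1/3) = 1/4.

1/4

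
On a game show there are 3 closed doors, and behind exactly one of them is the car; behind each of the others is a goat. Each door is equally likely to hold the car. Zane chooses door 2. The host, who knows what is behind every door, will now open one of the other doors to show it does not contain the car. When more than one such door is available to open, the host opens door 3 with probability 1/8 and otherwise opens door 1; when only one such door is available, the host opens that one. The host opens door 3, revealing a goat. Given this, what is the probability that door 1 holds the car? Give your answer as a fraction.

Condition on the true location of the car.
If it is behind door 1 (prior 1/3): only door 3 is available, probability 1; weight (1/3)·1 = 1/3.
If it is behind door 2 (prior 1/3): door 3 is available, opened with probability 1/8; weight (1/3)·(1/8) = 1/24.
If it is behind door 3 (prior 1/3): the host opened door 3, so this case is ruled out; weight (1/3)·0 = 0.
The weights sum to 3/8.
So P(the car behind door 1 | the host opened door 3) = (1/3) / (3/8) = 8/9.

8/9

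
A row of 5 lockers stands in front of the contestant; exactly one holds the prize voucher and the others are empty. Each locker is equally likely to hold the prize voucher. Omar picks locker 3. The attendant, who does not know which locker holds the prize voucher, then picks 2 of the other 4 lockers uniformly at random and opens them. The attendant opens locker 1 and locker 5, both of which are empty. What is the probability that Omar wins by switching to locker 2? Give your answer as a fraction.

Consider each possible location of the prize voucher in turn.
If it is in either of lockers 1 and 5 (prior 1/5 each): that locker was opened and seen not to hold the prize — ruled out; weight (1/5)·0 = 0 each.
If it is in any of lockers 2, 3, and 4 (prior 1/5 each): the attendant picks exactly this set with probability 1/6 regardless, and none is the prize; weight (1/5)·(1/6) = 1/30 each.
The weights sum to 1/10.
So P(the prize voucher in locker 2 | the attendant opened locker 1 and locker 5) = (1/30) / (1/10) = 1/3.

1/3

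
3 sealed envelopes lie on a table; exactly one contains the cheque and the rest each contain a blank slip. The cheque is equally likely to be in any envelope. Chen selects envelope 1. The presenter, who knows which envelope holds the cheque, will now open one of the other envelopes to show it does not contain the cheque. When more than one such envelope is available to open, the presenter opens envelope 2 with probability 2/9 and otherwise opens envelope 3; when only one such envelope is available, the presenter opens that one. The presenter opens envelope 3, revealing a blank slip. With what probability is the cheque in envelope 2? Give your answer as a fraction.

9/16

Consider each possible location of the cheque in turn.
If it is in envelope 1 (prior 1/3): envelope 2 is available but not opened, probability 7/9; weight (1/3)·(7/9) = 7/27.
If it is in envelope 2 (prior 1/3): only envelope 3 is available, probability 1; weight (1/3)·1 = 1/3.
If it is in envelope 3 (prior 1/3): the presenter opened envelope 3, so this case is ruled out; weight (1/3)·0 = 0.
The weights sum to 16/27.
So P(the cheque in envelope 2 | the presenter opened envelope 3) = (1/3) / (16/27) = 9/16.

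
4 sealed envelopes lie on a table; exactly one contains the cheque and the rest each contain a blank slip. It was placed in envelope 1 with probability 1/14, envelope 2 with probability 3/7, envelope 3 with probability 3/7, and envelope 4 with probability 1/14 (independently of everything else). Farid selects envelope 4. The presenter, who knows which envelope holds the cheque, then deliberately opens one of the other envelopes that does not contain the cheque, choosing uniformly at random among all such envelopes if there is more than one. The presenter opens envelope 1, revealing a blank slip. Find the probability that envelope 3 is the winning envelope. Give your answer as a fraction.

Apply Bayes' rule, conditioning on where the cheque actually is.
If it is in envelope 1 (prior 1/14): the presenter opened envelope 1, so this case is ruled out; weight (1/14)·0 = 0.
If it is in either of envelopes 2 and 3 (prior 3/7 each): the presenter has 2 equally likely choices, so probability 1/2; weight (3/7)·(1/2) = 3/14 each.
If it is in envelope 4 (prior 1/14): the presenter has 3 equally likely choices, so probability 1/3; weight (1/14)·(1/3) = 1/42.
The weights sum to 19/42.
So P(the cheque in envelope 3 | the presenter opened envelope 1) = (3/14) / (19/42) = 9/19.

9/19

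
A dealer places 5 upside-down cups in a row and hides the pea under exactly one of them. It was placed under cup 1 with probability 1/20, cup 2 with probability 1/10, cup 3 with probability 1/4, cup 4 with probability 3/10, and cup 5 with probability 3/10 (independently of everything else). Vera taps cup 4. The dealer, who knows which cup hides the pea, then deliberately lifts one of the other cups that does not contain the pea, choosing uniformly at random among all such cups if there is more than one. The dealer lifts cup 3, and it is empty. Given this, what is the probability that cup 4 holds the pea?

Consider each possible location of the pea in turn.
If it is under cup 1 (prior 1/20): the dealer has 3 equally likely choices, so probability 1/3; weight (1/20)·(1/3) = 1/60.
If it is under cup 2 (prior 1/10): the dealer has 3 equally likely choices, so probability 1/3; weight (1/10)·(1/3) = 1/30.
If it is under cup 3 (prior 1/4): the dealer opened cup 3, so this case is ruled out; weight (1/4)·0 = 0.
If it is under cup 4 (prior 3/10): the dealer has 4 equally likely choices, so probability 1/4; weight (3/10)·(1/4) = 3/40.
If it is under cup 5 (prior 3/10): the dealer has 3 equally likely choices, so probability 1/3; weight (3/10)·(1/3) = 1/10.
The weights sum to 9/40.
So P(the pea under cup 4 | the dealer opened cup 3) = (3/40) / (9/40) = 1/3.

1/3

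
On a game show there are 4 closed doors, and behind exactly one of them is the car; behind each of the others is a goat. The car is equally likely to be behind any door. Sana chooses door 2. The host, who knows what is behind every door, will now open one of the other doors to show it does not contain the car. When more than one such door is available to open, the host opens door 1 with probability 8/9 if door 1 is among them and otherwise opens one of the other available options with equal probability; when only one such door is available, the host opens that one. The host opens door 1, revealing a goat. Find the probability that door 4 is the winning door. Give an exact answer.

Apply Bayes' rule, conditioning on where the car actually is.
If it is behind door 1 (prior 1/4): the host opened door 1, so this case is ruled out; weight (1/4)·0 = 0.
If it is behind any of doors 2, 3, and 4 (prior 1/4 each): door 1 is available, opened with probability 8/9; weight (1/4)·(8/9) = 2/9 each.
The weights sum to 2/3.
So P(the car behind door 4 | the host opened door 1) = (2/9) / (2/3) = 1/3.

1/3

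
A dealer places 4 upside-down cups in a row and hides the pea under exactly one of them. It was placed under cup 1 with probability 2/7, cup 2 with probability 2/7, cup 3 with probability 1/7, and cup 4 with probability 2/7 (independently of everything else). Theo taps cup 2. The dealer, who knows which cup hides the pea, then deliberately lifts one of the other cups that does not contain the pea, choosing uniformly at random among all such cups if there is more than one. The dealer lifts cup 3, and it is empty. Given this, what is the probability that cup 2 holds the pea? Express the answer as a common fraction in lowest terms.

Apply Bayes' rule, conditioning on where the pea actually is.
If it is under either of cups 1 and 4 (prior 2/7 each): the dealer has 2 equally likely choices, so probability 1/2; weight (2/7)·(1/2) = 1/7 each.
If it is under cup 2 (prior 2/7): the dealer has 3 equally likely choices, so probability 1/3; weight (2/7)·(1/3) = 2/21.
If it is under cup 3 (prior 1/7): the dealer opened cup 3, so this case is ruled out; weight (1/7)·0 = 0.
The weights sum to 8/21.
So P(the pea under cup 2 | the dealer opened cup 3) = (2/21) / (8/21) = 1/4.

1/4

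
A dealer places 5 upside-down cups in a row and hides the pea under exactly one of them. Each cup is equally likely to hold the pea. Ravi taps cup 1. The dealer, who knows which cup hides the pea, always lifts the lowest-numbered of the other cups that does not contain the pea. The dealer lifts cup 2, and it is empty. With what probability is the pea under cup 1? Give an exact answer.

1/4

Apply Bayes' rule, conditioning on where the pea actually is.
If it is under any of cups 1, 3, 4, and 5 (prior 1/5 each): cup 2 is the lowest-numbered option available, probability 1; weight (1/5)·1 = 1/5 each.
If it is under cup 2 (prior 1/5): the dealer opened cup 2, so this case is ruled out; weight (1/5)·0 = 0.
The weights sum to 4/5.
So P(the pea under cup 1 | the dealer opened cup 2) = (1/5) / (4/5) = 1/4.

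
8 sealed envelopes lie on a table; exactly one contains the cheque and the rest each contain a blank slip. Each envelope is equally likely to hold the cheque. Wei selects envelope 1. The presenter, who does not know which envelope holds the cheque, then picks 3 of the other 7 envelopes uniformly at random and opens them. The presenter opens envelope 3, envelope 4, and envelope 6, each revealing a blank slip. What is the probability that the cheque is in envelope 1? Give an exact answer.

1/5

Condition on the true location of the cheque.
If it is in any of envelopes 1, 2, 5, 7, and 8 (prior 1/8 each): the presenter picks exactly this set with probability 1/35 regardless, and none is the prize; weight (1/8)·(1/35) = 1/280 each.
If it is in any of envelopes 3, 4, and 6 (prior 1/8 each): that envelope was opened and seen not to hold the prize — ruled out; weight (1/8)·0 = 0 each.
The weights sum to 1/56.
So P(the cheque in envelope 1 | the presenter opened envelope 3, envelope 4, and envelope 6) = (1/280) / (1/56) = 1/5.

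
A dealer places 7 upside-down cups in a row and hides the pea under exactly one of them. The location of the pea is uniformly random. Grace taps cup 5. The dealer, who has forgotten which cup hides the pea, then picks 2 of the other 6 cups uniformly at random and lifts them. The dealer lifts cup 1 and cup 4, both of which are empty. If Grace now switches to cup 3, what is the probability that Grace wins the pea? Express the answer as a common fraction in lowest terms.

Condition on the true location of the pea.
If it is under either of cups 1 and 4 (prior 1/7 each): that cup was opened and seen not to hold the prize — ruled out; weight (1/7)·0 = 0 each.
If it is under any of cups 2, 3, 5, 6, and 7 (prior 1/7 each): the dealer picks exactly this set with probability 1/15 regardless, and none is the prize; weight (1/7)·(1/15) = 1/105 each.
The weights sum to 1/21.
So P(the pea under cup 3 | the dealer opened cup 1 and cup 4) = (1/105) / (1/21) = 1/5.

1/5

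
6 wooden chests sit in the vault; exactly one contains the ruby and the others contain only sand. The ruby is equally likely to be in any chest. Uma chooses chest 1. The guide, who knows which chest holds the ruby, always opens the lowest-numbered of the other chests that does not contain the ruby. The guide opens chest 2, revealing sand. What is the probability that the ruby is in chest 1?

1/5

Apply Bayes' rule, conditioning on where the ruby actually is.
If it is in any of chests 1, 3, 4, 5, and 6 (prior 1/6 each): chest 2 is the lowest-numbered option available, probability 1; weight (1/6)·1 = 1/6 each.
If it is in chest 2 (prior 1/6): the guide opened chest 2, so this case is ruled out; weight (1/6)·0 = 0.
The weights sum to 5/6.
So P(the ruby in chest 1 | the guide opened chest 2) = (1/6) / (5/6) = 1/5.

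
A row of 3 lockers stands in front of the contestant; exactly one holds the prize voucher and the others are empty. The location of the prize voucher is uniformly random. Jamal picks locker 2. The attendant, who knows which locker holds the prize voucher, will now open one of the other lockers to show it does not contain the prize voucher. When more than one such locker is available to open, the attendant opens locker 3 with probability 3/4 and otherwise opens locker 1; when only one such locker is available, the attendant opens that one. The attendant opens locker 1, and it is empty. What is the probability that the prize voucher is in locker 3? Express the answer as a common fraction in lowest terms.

4/5

Apply Bayes' rule, conditioning on where the prize voucher actually is.
If it is in locker 1 (prior 1/3): the attendant opened locker 1, so this case is ruled out; weight (1/3)·0 = 0.
If it is in locker 2 (prior 1/3): locker 3 is available but not opened, probability 1/4; weight (1/3)·(1/4) = 1/12.
If it is in locker 3 (prior 1/3): only locker 1 is available, probability 1; weight (1/3)·1 = 1/3.
The weights sum to 5/12.
So P(the prize voucher in locker 3 | the attendant opened locker 1) = (1/3) / (5/12) = 4/5.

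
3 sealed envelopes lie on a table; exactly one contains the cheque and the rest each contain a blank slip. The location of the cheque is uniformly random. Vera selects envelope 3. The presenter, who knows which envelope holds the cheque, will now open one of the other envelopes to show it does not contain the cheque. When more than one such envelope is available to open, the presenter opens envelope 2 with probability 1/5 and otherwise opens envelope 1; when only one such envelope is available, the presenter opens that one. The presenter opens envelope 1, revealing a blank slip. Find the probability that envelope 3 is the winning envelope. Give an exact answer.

4/9

Condition on the true location of the cheque.
If it is in envelope 1 (prior 1/3): the presenter opened envelope 1, so this case is ruled out; weight (1/3)·0 = 0.
If it is in envelope 2 (prior 1/3): only envelope 1 is available, probability 1; weight (1/3)·1 = 1/3.
If it is in envelope 3 (prior 1/3): envelope 2 is available but not opened, probability 4/5; weight (1/3)·(4/5) = 4/15.
The weights sum to 3/5.
So P(the cheque in envelope 3 | the presenter opened envelope 1) = (4/15) / (3/5) = 4/9.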